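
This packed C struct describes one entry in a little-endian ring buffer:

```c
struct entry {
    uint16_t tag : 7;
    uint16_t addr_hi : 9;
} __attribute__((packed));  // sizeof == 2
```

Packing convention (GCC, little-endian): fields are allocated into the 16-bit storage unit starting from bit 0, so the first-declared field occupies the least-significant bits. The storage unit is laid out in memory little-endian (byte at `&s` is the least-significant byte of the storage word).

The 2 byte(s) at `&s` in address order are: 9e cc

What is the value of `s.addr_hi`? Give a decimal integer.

[0]=0x9e [1]=0xcc (little-endian) → word 0xcc9e
tag:7 @ bit 0 → (0xcc9e>>0)&0x7f = 0x1e
addr_hi:9 @ bit 7 → (0xcc9e>>7)&0x1ff = 0x199  ←

409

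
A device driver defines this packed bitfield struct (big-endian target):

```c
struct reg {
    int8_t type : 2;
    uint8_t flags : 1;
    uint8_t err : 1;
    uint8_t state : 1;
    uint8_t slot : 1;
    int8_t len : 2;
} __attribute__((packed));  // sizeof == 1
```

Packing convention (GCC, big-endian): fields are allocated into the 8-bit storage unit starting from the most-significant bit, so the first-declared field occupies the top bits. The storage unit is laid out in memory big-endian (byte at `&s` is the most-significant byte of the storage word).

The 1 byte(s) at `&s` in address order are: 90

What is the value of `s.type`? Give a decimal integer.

[0]=0x90 (big-endian) → word 0x90
type [6+:2] = (word>>6) & 0x3 = 2  ←
flags [5+:1] = (word>>5) & 0x1 = 0
err [4+:1] = (word>>4) & 0x1 = 1
state [3+:1] = (word>>3) & 0x1 = 0
slot [2+:1] = (word>>2) & 0x1 = 0
len [0+:2] = (word>>0) & 0x3 = 0
type signed 2b, MSB=1: 2 - 4 = -2

-2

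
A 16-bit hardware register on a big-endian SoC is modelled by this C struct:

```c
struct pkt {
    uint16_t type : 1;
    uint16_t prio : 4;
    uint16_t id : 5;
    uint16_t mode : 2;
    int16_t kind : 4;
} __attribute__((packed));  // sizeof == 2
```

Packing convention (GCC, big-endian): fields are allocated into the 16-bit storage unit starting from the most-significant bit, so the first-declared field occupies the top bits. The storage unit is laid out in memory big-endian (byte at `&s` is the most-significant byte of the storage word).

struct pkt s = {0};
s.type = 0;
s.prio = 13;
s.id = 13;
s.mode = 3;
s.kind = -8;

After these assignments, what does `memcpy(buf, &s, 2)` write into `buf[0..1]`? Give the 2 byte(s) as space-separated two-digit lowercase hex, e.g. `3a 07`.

6b 78

[15+:1] type=0 & 0x1 = 0x0; word=0x0000
[11+:4] prio=13 & 0xf = 0xd; word=0x6800
[6+:5] id=13 & 0x1f = 0xd; word=0x6b40
[4+:2] mode=3 & 0x3 = 0x3; word=0x6b70
[0+:4] kind=-8 & 0xf = 0x8; word=0x6b78
word = 0x6b78 → big-endian bytes:
  [0]=0x6b  [1]=0x78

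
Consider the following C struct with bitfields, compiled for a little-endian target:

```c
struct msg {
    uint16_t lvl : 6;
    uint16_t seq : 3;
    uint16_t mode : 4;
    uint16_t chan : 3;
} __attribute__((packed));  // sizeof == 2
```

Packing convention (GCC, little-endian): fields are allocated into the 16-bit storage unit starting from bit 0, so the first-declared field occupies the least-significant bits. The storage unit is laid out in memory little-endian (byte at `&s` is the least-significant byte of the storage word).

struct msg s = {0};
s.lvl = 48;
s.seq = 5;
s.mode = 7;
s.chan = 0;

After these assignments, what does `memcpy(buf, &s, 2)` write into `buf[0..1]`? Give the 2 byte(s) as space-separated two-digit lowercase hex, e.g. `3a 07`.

lvl (6b) val=48 bits=0x30 at bit 0: 0x0030
seq (3b) val=5 bits=0x5 at bit 6: 0x0170
mode (4b) val=7 bits=0x7 at bit 9: 0x0f70
chan (3b) val=0 bits=0x0 at bit 13: 0x0f70
word = 0x0f70 → little-endian bytes:
  [0]=0x70  [1]=0x0f

70 0f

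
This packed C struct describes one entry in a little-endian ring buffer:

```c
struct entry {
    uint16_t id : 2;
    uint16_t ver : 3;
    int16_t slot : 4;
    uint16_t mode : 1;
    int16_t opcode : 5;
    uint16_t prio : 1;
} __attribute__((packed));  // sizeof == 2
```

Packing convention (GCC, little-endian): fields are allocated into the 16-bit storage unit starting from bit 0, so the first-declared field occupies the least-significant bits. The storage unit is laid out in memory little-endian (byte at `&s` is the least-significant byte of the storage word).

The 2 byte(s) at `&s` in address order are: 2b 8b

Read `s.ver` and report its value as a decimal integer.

2

[0]=0x2b [1]=0x8b (little-endian) → word 0x8b2b
id:2 @ bit 0 → (0x8b2b>>0)&0x3 = 0x3
ver:3 @ bit 2 → (0x8b2b>>2)&0x7 = 0x2  ←
slot:4 @ bit 5 → (0x8b2b>>5)&0xf = 0x9
mode:1 @ bit 9 → (0x8b2b>>9)&0x1 = 0x1
opcode:5 @ bit 10 → (0x8b2b>>10)&0x1f = 0x2
prio:1 @ bit 15 → (0x8b2b>>15)&0x1 = 0x1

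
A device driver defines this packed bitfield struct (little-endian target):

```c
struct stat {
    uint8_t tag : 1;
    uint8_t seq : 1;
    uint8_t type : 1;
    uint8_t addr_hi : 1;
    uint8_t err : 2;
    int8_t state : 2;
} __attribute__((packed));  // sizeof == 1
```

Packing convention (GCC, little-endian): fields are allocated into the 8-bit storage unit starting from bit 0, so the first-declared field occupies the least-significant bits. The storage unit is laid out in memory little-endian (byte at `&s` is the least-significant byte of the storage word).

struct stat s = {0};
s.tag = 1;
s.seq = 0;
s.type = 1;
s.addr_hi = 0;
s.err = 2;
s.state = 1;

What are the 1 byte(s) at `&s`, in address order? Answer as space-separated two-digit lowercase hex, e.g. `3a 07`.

65

tag:1 = 1 → 0x1 << 0 → word 0x01
seq:1 = 0 → 0x0 << 1 → word 0x01
type:1 = 1 → 0x1 << 2 → word 0x05
addr_hi:1 = 0 → 0x0 << 3 → word 0x05
err:2 = 2 → 0x2 << 4 → word 0x25
state:2 = 1 → 0x1 << 6 → word 0x65
word = 0x65 → little-endian bytes:
  [0]=0x65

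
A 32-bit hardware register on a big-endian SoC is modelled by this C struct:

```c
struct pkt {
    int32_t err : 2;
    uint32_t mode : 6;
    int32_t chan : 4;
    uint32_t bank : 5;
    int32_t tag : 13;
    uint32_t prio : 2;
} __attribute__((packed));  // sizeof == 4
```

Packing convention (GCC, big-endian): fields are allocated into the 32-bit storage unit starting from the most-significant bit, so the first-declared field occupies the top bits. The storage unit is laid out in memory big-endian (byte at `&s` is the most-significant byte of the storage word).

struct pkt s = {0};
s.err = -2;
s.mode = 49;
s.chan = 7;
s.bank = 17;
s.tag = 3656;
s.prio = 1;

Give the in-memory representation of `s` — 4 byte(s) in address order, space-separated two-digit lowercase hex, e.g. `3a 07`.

b1 78 b9 21

err:2 = -2 → 0x2 << 30 → word 0x80000000
mode:6 = 49 → 0x31 << 24 → word 0xb1000000
chan:4 = 7 → 0x7 << 20 → word 0xb1700000
bank:5 = 17 → 0x11 << 15 → word 0xb1788000
tag:13 = 3656 → 0xe48 << 2 → word 0xb178b920
prio:2 = 1 → 0x1 << 0 → word 0xb178b921
word = 0xb178b921 → big-endian bytes:
  [0]=0xb1  [1]=0x78  [2]=0xb9  [3]=0x21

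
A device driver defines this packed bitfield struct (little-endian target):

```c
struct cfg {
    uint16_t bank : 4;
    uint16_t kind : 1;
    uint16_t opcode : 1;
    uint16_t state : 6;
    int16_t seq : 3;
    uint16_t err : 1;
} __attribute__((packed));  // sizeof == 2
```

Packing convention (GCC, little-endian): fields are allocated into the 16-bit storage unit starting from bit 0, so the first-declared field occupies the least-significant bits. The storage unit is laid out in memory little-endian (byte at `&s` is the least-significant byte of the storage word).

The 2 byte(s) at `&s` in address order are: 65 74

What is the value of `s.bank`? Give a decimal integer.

5

[0]=0x65 [1]=0x74 (little-endian) → word 0x7465
bank:4 @ bit 0 → (0x7465>>0)&0xf = 0x5  ←
kind:1 @ bit 4 → (0x7465>>4)&0x1 = 0x0
opcode:1 @ bit 5 → (0x7465>>5)&0x1 = 0x1
state:6 @ bit 6 → (0x7465>>6)&0x3f = 0x11
seq:3 @ bit 12 → (0x7465>>12)&0x7 = 0x7
err:1 @ bit 15 → (0x7465>>15)&0x1 = 0x0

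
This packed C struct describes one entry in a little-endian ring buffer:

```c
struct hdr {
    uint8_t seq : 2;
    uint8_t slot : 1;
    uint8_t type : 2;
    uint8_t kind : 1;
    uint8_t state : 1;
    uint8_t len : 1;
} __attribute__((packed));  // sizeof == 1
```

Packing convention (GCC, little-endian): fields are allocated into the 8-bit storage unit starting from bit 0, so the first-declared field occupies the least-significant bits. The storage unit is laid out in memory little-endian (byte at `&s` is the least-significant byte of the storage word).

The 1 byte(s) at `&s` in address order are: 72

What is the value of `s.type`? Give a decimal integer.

[0]=0x72 (little-endian) → word 0x72
seq [0+:2] = (word>>0) & 0x3 = 2
slot [2+:1] = (word>>2) & 0x1 = 0
type [3+:2] = (word>>3) & 0x3 = 2  ←
kind [5+:1] = (word>>5) & 0x1 = 1
state [6+:1] = (word>>6) & 0x1 = 1
len [7+:1] = (word>>7) & 0x1 = 0

2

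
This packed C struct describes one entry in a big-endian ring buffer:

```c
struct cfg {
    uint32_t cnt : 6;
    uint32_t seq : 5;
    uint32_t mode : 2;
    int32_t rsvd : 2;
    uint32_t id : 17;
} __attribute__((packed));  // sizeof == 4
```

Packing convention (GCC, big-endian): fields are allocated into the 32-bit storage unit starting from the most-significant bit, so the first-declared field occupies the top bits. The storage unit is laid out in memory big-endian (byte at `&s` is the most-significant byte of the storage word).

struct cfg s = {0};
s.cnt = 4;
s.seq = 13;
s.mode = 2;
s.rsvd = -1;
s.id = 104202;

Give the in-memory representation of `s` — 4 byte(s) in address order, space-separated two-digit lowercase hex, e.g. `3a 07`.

11 b7 97 0a

[26+:6] cnt=4 & 0x3f = 0x4; word=0x10000000
[21+:5] seq=13 & 0x1f = 0xd; word=0x11a00000
[19+:2] mode=2 & 0x3 = 0x2; word=0x11b00000
[17+:2] rsvd=-1 & 0x3 = 0x3; word=0x11b60000
[0+:17] id=104202 & 0x1ffff = 0x1970a; word=0x11b7970a
word = 0x11b7970a → big-endian bytes:
  [0]=0x11  [1]=0xb7  [2]=0x97  [3]=0x0a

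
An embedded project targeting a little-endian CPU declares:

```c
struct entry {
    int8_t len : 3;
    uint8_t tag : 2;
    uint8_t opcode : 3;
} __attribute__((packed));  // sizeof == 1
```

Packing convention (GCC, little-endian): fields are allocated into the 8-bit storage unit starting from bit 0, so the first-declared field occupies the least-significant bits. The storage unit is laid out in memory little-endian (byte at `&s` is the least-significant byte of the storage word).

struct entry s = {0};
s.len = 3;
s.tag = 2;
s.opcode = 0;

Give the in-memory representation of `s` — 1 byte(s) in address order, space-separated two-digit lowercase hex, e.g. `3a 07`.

len (3b) val=3 bits=0x3 at bit 0: 0x03
tag (2b) val=2 bits=0x2 at bit 3: 0x13
opcode (3b) val=0 bits=0x0 at bit 5: 0x13
word = 0x13 → little-endian bytes:
  [0]=0x13

13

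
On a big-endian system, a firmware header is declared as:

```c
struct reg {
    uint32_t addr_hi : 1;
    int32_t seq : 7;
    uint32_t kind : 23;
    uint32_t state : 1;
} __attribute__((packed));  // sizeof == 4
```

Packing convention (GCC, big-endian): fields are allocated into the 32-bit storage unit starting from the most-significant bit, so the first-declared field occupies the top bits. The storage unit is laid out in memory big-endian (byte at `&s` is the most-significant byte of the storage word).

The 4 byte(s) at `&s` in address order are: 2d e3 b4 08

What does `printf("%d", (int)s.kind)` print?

7461380

[0]=0x2d [1]=0xe3 [2]=0xb4 [3]=0x08 (big-endian) → word 0x2de3b408
addr_hi [31+:1] = (word>>31) & 0x1 = 0
seq [24+:7] = (word>>24) & 0x7f = 45
kind [1+:23] = (word>>1) & 0x7fffff = 7461380  ←
state [0+:1] = (word>>0) & 0x1 = 0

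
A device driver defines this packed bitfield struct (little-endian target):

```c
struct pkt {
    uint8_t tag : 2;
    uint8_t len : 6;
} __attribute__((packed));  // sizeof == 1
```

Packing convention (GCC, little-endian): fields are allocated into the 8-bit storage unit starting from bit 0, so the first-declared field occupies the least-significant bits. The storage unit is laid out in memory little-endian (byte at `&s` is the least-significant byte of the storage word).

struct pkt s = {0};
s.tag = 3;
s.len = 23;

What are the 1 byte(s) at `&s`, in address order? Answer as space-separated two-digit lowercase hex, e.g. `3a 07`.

5f

[0+:2] tag=3 & 0x3 = 0x3; word=0x03
[2+:6] len=23 & 0x3f = 0x17; word=0x5f
word = 0x5f → little-endian bytes:
  [0]=0x5f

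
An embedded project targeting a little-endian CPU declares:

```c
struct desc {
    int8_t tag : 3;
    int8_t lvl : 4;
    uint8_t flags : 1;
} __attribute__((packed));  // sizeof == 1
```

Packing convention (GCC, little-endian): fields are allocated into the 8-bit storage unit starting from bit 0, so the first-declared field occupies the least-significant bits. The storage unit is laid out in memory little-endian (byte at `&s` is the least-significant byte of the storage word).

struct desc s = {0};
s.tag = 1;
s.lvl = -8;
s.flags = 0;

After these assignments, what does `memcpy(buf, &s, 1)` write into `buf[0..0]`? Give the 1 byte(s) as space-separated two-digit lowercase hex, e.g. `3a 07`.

tag (3b) val=1 bits=0x1 at bit 0: 0x01
lvl (4b) val=-8 bits=0x8 at bit 3: 0x41
flags (1b) val=0 bits=0x0 at bit 7: 0x41
word = 0x41 → little-endian bytes:
  [0]=0x41

41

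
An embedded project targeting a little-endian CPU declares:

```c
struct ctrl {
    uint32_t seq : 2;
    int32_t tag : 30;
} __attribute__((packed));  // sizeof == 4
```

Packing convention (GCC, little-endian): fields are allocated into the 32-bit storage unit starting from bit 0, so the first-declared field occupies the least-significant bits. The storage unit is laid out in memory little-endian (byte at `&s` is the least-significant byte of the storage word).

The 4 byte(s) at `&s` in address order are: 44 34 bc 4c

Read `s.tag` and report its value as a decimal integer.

321850641

[0]=0x44 [1]=0x34 [2]=0xbc [3]=0x4c (little-endian) → word 0x4cbc3444
seq:2 @ bit 0 → (0x4cbc3444>>0)&0x3 = 0x0
tag:30 @ bit 2 → (0x4cbc3444>>2)&0x3fffffff = 0x132f0d11  ←
tag signed 30b, MSB=0: value = 321850641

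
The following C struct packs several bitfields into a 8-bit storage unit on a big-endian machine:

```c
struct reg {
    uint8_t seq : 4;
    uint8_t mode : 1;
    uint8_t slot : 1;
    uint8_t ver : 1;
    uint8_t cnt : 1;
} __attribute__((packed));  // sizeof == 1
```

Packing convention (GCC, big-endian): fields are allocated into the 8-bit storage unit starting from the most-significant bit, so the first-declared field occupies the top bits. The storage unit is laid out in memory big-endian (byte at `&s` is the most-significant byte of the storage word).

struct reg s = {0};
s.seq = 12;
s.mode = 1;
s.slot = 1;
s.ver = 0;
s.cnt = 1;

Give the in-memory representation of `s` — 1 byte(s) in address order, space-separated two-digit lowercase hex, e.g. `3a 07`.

cd

[4+:4] seq=12 & 0xf = 0xc; word=0xc0
[3+:1] mode=1 & 0x1 = 0x1; word=0xc8
[2+:1] slot=1 & 0x1 = 0x1; word=0xcc
[1+:1] ver=0 & 0x1 = 0x0; word=0xcc
[0+:1] cnt=1 & 0x1 = 0x1; word=0xcd
word = 0xcd → big-endian bytes:
  [0]=0xcd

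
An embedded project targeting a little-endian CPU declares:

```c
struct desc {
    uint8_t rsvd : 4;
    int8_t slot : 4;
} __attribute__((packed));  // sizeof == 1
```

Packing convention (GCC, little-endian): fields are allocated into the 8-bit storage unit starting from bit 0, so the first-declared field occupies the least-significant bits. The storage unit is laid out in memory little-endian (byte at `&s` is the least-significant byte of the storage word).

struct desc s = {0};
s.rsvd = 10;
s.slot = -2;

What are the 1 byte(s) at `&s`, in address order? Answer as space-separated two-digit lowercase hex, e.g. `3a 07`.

ea

rsvd:4 = 10 → 0xa << 0 → word 0x0a
slot:4 = -2 → 0xe << 4 → word 0xea
word = 0xea → little-endian bytes:
  [0]=0xea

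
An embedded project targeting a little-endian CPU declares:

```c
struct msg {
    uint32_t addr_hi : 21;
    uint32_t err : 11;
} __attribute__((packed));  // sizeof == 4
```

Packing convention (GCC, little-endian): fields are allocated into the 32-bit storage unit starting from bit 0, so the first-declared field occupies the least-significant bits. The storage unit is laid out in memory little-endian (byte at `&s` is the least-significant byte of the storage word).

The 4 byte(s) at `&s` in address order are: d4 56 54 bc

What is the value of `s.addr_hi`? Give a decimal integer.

1332948

[0]=0xd4 [1]=0x56 [2]=0x54 [3]=0xbc (little-endian) → word 0xbc5456d4
addr_hi [0+:21] = (word>>0) & 0x1fffff = 1332948  ←
err [21+:11] = (word>>21) & 0x7ff = 1506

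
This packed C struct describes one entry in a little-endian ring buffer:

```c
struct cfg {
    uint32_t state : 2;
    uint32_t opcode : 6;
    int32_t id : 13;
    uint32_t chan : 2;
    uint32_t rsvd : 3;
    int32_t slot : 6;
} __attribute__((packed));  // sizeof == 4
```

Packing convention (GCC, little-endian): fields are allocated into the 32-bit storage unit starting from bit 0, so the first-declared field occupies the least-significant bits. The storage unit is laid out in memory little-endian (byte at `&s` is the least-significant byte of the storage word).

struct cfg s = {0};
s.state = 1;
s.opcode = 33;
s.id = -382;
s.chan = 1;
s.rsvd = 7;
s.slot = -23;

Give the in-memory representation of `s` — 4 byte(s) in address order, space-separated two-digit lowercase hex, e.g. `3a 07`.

85 82 be a7

state (2b) val=1 bits=0x1 at bit 0: 0x00000001
opcode (6b) val=33 bits=0x21 at bit 2: 0x00000085
id (13b) val=-382 bits=0x1e82 at bit 8: 0x001e8285
chan (2b) val=1 bits=0x1 at bit 21: 0x003e8285
rsvd (3b) val=7 bits=0x7 at bit 23: 0x03be8285
slot (6b) val=-23 bits=0x29 at bit 26: 0xa7be8285
word = 0xa7be8285 → little-endian bytes:
  [0]=0x85  [1]=0x82  [2]=0xbe  [3]=0xa7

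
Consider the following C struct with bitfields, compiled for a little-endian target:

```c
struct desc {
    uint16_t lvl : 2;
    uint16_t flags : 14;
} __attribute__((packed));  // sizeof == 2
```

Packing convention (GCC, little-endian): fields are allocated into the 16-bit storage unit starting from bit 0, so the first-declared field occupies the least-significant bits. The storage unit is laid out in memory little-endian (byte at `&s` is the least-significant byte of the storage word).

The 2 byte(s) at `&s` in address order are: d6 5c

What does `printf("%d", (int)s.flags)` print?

5941

[0]=0xd6 [1]=0x5c (little-endian) → word 0x5cd6
lvl [0+:2] = (word>>0) & 0x3 = 2
flags [2+:14] = (word>>2) & 0x3fff = 5941  ←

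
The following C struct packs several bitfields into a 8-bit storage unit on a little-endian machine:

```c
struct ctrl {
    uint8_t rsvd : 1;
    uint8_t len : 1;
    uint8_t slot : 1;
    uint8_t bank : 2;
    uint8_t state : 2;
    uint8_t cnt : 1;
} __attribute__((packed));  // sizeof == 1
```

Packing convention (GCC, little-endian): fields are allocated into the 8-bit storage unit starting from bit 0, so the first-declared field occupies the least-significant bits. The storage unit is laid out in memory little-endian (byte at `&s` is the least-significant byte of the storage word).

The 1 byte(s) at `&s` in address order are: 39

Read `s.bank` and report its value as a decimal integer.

3

[0]=0x39 (little-endian) → word 0x39
rsvd:1 @ bit 0 → (0x39>>0)&0x1 = 0x1
len:1 @ bit 1 → (0x39>>1)&0x1 = 0x0
slot:1 @ bit 2 → (0x39>>2)&0x1 = 0x0
bank:2 @ bit 3 → (0x39>>3)&0x3 = 0x3  ←
state:2 @ bit 5 → (0x39>>5)&0x3 = 0x1
cnt:1 @ bit 7 → (0x39>>7)&0x1 = 0x0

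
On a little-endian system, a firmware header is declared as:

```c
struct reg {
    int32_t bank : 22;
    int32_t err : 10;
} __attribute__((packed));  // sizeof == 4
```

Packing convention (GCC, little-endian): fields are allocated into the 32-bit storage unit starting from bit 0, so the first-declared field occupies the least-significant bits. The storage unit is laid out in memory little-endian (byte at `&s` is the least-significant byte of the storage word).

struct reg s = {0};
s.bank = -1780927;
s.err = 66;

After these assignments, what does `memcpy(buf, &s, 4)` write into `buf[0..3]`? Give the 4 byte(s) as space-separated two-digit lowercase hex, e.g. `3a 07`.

41 d3 a4 10

[0+:22] bank=-1780927 & 0x3fffff = 0x24d341; word=0x0024d341
[22+:10] err=66 & 0x3ff = 0x42; word=0x10a4d341
word = 0x10a4d341 → little-endian bytes:
  [0]=0x41  [1]=0xd3  [2]=0xa4  [3]=0x10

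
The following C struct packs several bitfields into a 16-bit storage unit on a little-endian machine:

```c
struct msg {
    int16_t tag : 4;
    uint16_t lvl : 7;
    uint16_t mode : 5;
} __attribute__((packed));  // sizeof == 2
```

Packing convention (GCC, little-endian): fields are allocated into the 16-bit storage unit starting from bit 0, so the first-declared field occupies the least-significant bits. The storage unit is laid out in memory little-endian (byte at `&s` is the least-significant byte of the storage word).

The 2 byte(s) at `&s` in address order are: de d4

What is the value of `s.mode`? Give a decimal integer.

[0]=0xde [1]=0xd4 (little-endian) → word 0xd4de
tag:4 @ bit 0 → (0xd4de>>0)&0xf = 0xe
lvl:7 @ bit 4 → (0xd4de>>4)&0x7f = 0x4d
mode:5 @ bit 11 → (0xd4de>>11)&0x1f = 0x1a  ←

26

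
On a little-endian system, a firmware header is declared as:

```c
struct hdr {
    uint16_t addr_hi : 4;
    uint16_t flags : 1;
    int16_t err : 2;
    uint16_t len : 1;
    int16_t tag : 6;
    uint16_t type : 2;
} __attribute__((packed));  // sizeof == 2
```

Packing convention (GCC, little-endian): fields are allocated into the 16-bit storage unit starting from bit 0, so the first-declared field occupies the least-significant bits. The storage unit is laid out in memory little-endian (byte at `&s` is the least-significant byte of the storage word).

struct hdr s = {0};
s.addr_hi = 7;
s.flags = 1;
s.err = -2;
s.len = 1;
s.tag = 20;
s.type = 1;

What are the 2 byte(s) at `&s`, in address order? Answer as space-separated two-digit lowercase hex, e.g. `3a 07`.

d7 54

addr_hi (4b) val=7 bits=0x7 at bit 0: 0x0007
flags (1b) val=1 bits=0x1 at bit 4: 0x0017
err (2b) val=-2 bits=0x2 at bit 5: 0x0057
len (1b) val=1 bits=0x1 at bit 7: 0x00d7
tag (6b) val=20 bits=0x14 at bit 8: 0x14d7
type (2b) val=1 bits=0x1 at bit 14: 0x54d7
word = 0x54d7 → little-endian bytes:
  [0]=0xd7  [1]=0x54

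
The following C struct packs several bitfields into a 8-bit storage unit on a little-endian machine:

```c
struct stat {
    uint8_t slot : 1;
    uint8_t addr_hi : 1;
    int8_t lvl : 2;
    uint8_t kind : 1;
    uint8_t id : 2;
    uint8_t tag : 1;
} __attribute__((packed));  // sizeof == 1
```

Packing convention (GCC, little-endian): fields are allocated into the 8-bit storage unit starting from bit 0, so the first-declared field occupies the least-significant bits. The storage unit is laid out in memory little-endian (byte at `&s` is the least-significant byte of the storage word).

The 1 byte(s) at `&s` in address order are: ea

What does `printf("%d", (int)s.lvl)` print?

[0]=0xea (little-endian) → word 0xea
slot [0+:1] = (word>>0) & 0x1 = 0
addr_hi [1+:1] = (word>>1) & 0x1 = 1
lvl [2+:2] = (word>>2) & 0x3 = 2  ←
kind [4+:1] = (word>>4) & 0x1 = 0
id [5+:2] = (word>>5) & 0x3 = 3
tag [7+:1] = (word>>7) & 0x1 = 1
lvl signed 2b, MSB=1: 2 - 4 = -2

-2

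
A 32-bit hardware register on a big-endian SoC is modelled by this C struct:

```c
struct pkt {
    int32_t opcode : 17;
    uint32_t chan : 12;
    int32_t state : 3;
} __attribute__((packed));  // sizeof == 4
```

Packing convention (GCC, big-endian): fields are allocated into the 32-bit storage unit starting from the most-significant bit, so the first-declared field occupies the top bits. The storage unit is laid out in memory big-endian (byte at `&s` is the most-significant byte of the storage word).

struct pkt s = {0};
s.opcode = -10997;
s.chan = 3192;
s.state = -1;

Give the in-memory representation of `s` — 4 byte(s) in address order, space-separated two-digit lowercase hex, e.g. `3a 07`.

ea 85 e3 c7

[15+:17] opcode=-10997 & 0x1ffff = 0x1d50b; word=0xea858000
[3+:12] chan=3192 & 0xfff = 0xc78; word=0xea85e3c0
[0+:3] state=-1 & 0x7 = 0x7; word=0xea85e3c7
word = 0xea85e3c7 → big-endian bytes:
  [0]=0xea  [1]=0x85  [2]=0xe3  [3]=0xc7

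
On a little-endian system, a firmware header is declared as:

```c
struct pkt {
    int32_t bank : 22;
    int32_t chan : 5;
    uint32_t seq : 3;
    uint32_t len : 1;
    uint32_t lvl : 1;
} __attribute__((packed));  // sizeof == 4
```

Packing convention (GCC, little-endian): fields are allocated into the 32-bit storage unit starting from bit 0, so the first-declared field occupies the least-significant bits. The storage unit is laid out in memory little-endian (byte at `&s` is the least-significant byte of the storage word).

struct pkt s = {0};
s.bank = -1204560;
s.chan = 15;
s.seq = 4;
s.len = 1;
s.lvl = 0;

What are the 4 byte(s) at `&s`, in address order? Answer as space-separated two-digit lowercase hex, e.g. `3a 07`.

bank:22 = -1204560 → 0x2d9eb0 << 0 → word 0x002d9eb0
chan:5 = 15 → 0xf << 22 → word 0x03ed9eb0
seq:3 = 4 → 0x4 << 27 → word 0x23ed9eb0
len:1 = 1 → 0x1 << 30 → word 0x63ed9eb0
lvl:1 = 0 → 0x0 << 31 → word 0x63ed9eb0
word = 0x63ed9eb0 → little-endian bytes:
  [0]=0xb0  [1]=0x9e  [2]=0xed  [3]=0x63

b0 9e ed 63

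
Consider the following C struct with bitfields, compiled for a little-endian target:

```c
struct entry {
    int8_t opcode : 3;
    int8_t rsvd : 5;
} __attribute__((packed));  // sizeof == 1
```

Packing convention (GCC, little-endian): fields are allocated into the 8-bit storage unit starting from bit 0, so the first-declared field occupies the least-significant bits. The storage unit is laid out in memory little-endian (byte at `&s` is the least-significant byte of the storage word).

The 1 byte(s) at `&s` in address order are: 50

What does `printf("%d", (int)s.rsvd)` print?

10

[0]=0x50 (little-endian) → word 0x50
opcode [0+:3] = (word>>0) & 0x7 = 0
rsvd [3+:5] = (word>>3) & 0x1f = 10  ←
rsvd signed 5b, MSB=0: value = 10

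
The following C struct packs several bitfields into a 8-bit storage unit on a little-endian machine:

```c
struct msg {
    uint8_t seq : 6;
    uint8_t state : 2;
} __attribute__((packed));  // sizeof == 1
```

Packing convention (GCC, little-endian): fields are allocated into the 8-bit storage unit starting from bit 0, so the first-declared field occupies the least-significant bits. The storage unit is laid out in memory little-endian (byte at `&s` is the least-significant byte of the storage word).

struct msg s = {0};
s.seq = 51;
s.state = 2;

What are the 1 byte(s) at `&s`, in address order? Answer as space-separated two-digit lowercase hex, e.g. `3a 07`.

seq (6b) val=51 bits=0x33 at bit 0: 0x33
state (2b) val=2 bits=0x2 at bit 6: 0xb3
word = 0xb3 → little-endian bytes:
  [0]=0xb3

b3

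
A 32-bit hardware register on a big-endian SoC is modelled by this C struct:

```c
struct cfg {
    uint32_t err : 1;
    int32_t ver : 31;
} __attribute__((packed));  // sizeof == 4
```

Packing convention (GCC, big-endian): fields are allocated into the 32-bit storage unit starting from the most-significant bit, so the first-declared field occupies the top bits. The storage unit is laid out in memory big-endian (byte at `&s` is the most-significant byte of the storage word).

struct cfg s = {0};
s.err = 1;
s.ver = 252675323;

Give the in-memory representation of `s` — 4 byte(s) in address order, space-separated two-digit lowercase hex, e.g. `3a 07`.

[31+:1] err=1 & 0x1 = 0x1; word=0x80000000
[0+:31] ver=252675323 & 0x7fffffff = 0xf0f84fb; word=0x8f0f84fb
word = 0x8f0f84fb → big-endian bytes:
  [0]=0x8f  [1]=0x0f  [2]=0x84  [3]=0xfb

8f 0f 84 fb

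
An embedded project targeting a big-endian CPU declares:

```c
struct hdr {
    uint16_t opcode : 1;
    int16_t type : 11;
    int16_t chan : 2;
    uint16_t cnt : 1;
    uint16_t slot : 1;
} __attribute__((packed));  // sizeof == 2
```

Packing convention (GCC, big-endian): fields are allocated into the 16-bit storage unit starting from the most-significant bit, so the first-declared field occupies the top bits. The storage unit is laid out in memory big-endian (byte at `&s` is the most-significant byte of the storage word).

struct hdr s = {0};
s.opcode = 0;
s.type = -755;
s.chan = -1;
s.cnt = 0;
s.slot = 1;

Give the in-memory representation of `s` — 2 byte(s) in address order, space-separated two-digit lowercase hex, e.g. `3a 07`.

50 dd

opcode (1b) val=0 bits=0x0 at bit 15: 0x0000
type (11b) val=-755 bits=0x50d at bit 4: 0x50d0
chan (2b) val=-1 bits=0x3 at bit 2: 0x50dc
cnt (1b) val=0 bits=0x0 at bit 1: 0x50dc
slot (1b) val=1 bits=0x1 at bit 0: 0x50dd
word = 0x50dd → big-endian bytes:
  [0]=0x50  [1]=0xdd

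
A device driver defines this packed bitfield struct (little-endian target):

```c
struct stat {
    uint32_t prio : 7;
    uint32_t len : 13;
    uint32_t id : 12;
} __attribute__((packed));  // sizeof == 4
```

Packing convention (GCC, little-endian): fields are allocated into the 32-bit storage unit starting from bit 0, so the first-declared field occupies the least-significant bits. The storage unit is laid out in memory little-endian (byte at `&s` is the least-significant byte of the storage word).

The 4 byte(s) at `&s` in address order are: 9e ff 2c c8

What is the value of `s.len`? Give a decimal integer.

[0]=0x9e [1]=0xff [2]=0x2c [3]=0xc8 (little-endian) → word 0xc82cff9e
prio:7 @ bit 0 → (0xc82cff9e>>0)&0x7f = 0x1e
len:13 @ bit 7 → (0xc82cff9e>>7)&0x1fff = 0x19ff  ←
id:12 @ bit 20 → (0xc82cff9e>>20)&0xfff = 0xc82

6655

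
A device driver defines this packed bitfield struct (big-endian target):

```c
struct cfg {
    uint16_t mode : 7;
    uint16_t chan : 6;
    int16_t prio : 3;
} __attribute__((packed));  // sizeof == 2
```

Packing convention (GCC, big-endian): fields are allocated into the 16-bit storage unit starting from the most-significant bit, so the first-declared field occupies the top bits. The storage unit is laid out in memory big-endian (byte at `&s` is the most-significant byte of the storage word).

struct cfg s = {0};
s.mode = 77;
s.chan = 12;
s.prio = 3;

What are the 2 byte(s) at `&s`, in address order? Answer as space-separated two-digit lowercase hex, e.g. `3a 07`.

9a 63

mode:7 = 77 → 0x4d << 9 → word 0x9a00
chan:6 = 12 → 0xc << 3 → word 0x9a60
prio:3 = 3 → 0x3 << 0 → word 0x9a63
word = 0x9a63 → big-endian bytes:
  [0]=0x9a  [1]=0x63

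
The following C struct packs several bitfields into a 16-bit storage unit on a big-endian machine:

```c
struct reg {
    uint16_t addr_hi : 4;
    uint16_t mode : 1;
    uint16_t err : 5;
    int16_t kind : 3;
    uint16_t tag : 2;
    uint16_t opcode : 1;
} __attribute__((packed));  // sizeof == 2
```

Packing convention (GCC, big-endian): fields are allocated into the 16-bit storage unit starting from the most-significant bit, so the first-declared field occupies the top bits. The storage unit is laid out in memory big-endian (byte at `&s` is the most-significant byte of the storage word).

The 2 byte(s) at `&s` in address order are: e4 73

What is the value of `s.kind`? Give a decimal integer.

[0]=0xe4 [1]=0x73 (big-endian) → word 0xe473
addr_hi [12+:4] = (word>>12) & 0xf = 14
mode [11+:1] = (word>>11) & 0x1 = 0
err [6+:5] = (word>>6) & 0x1f = 17
kind [3+:3] = (word>>3) & 0x7 = 6  ←
tag [1+:2] = (word>>1) & 0x3 = 1
opcode [0+:1] = (word>>0) & 0x1 = 1
kind signed 3b, MSB=1: 6 - 8 = -2

-2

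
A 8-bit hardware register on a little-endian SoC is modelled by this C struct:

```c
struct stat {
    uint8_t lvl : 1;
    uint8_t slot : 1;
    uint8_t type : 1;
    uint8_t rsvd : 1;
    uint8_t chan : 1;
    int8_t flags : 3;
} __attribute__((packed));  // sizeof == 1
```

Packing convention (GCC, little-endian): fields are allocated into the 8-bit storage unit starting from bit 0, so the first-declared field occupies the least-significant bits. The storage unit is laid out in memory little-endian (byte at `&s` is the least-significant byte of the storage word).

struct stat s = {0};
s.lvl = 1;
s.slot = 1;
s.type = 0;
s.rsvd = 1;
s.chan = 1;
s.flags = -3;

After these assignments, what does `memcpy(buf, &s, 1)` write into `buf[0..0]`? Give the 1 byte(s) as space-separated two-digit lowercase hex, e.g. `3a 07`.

lvl:1 = 1 → 0x1 << 0 → word 0x01
slot:1 = 1 → 0x1 << 1 → word 0x03
type:1 = 0 → 0x0 << 2 → word 0x03
rsvd:1 = 1 → 0x1 << 3 → word 0x0b
chan:1 = 1 → 0x1 << 4 → word 0x1b
flags:3 = -3 → 0x5 << 5 → word 0xbb
word = 0xbb → little-endian bytes:
  [0]=0xbb

bb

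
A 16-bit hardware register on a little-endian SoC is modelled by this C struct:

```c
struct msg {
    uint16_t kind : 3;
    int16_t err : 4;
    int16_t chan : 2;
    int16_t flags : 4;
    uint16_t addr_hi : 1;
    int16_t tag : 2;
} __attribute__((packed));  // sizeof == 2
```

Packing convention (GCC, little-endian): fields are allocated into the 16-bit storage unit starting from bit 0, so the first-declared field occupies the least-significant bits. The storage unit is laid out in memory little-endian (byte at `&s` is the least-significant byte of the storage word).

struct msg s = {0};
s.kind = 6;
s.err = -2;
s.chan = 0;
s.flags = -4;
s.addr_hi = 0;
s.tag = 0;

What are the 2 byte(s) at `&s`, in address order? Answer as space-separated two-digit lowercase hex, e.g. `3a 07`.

76 18

[0+:3] kind=6 & 0x7 = 0x6; word=0x0006
[3+:4] err=-2 & 0xf = 0xe; word=0x0076
[7+:2] chan=0 & 0x3 = 0x0; word=0x0076
[9+:4] flags=-4 & 0xf = 0xc; word=0x1876
[13+:1] addr_hi=0 & 0x1 = 0x0; word=0x1876
[14+:2] tag=0 & 0x3 = 0x0; word=0x1876
word = 0x1876 → little-endian bytes:
  [0]=0x76  [1]=0x18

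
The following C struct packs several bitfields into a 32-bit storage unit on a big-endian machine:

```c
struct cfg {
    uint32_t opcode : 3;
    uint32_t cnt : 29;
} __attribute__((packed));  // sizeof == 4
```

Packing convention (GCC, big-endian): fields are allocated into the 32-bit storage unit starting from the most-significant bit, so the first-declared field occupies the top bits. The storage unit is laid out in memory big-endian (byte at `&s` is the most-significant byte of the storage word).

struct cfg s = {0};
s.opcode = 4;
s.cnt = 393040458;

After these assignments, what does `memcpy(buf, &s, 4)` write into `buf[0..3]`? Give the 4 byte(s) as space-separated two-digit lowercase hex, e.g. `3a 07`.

opcode (3b) val=4 bits=0x4 at bit 29: 0x80000000
cnt (29b) val=393040458 bits=0x176d524a at bit 0: 0x976d524a
word = 0x976d524a → big-endian bytes:
  [0]=0x97  [1]=0x6d  [2]=0x52  [3]=0x4a

97 6d 52 4a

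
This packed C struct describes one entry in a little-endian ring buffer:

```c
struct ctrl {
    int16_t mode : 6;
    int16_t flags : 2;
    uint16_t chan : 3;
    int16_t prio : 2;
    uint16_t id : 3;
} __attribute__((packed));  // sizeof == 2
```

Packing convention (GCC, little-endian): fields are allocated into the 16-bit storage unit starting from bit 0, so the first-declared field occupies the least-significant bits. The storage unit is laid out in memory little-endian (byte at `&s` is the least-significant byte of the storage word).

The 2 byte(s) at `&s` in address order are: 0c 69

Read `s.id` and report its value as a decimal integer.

[0]=0x0c [1]=0x69 (little-endian) → word 0x690c
mode [0+:6] = (word>>0) & 0x3f = 12
flags [6+:2] = (word>>6) & 0x3 = 0
chan [8+:3] = (word>>8) & 0x7 = 1
prio [11+:2] = (word>>11) & 0x3 = 1
id [13+:3] = (word>>13) & 0x7 = 3  ←

3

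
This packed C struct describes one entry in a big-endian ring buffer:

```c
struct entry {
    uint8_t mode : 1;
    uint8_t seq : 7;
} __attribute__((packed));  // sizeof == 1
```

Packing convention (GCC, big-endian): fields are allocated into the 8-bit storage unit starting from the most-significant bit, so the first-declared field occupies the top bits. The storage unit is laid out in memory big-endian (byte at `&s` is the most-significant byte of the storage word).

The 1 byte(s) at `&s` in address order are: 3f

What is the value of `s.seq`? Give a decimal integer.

[0]=0x3f (big-endian) → word 0x3f
mode [7+:1] = (word>>7) & 0x1 = 0
seq [0+:7] = (word>>0) & 0x7f = 63  ←

63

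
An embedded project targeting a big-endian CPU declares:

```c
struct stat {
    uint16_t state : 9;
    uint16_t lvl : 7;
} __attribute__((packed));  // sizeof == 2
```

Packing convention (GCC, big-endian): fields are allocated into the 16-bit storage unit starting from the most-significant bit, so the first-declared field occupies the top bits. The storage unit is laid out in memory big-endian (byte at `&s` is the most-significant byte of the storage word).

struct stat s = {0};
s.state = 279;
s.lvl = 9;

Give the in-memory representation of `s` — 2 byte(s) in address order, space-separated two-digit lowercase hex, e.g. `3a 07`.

8b 89

[7+:9] state=279 & 0x1ff = 0x117; word=0x8b80
[0+:7] lvl=9 & 0x7f = 0x9; word=0x8b89
word = 0x8b89 → big-endian bytes:
  [0]=0x8b  [1]=0x89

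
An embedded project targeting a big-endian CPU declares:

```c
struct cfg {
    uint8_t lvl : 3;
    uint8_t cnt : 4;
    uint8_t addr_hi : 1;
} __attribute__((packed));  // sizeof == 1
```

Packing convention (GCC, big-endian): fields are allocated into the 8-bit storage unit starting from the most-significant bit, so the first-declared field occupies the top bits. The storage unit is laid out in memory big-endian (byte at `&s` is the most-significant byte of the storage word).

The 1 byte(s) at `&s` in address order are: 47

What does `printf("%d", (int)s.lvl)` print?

2

[0]=0x47 (big-endian) → word 0x47
lvl:3 @ bit 5 → (0x47>>5)&0x7 = 0x2  ←
cnt:4 @ bit 1 → (0x47>>1)&0xf = 0x3
addr_hi:1 @ bit 0 → (0x47>>0)&0x1 = 0x1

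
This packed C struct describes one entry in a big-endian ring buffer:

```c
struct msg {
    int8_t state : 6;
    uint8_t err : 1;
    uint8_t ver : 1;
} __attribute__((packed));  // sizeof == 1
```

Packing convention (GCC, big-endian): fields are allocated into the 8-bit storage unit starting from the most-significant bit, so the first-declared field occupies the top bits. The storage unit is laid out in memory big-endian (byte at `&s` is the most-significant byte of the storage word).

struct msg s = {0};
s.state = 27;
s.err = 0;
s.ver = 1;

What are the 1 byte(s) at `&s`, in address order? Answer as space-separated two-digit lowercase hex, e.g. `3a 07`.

6d

state (6b) val=27 bits=0x1b at bit 2: 0x6c
err (1b) val=0 bits=0x0 at bit 1: 0x6c
ver (1b) val=1 bits=0x1 at bit 0: 0x6d
word = 0x6d → big-endian bytes:
  [0]=0x6d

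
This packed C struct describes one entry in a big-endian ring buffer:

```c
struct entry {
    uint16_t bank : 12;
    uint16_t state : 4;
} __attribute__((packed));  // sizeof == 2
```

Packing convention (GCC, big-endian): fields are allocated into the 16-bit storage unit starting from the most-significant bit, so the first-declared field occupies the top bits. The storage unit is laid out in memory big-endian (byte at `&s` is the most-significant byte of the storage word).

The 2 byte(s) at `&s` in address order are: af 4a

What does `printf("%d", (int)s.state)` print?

10

[0]=0xaf [1]=0x4a (big-endian) → word 0xaf4a
bank [4+:12] = (word>>4) & 0xfff = 2804
state [0+:4] = (word>>0) & 0xf = 10  ←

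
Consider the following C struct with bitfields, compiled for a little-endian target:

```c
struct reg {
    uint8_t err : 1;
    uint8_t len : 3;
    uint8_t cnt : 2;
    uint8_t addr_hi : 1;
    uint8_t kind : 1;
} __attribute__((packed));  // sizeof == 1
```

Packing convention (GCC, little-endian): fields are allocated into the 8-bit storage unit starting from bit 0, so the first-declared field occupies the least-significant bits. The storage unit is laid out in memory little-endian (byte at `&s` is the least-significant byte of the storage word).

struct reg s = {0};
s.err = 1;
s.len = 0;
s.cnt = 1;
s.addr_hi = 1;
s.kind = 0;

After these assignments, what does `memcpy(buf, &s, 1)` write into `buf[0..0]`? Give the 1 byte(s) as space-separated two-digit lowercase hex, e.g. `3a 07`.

51

err:1 = 1 → 0x1 << 0 → word 0x01
len:3 = 0 → 0x0 << 1 → word 0x01
cnt:2 = 1 → 0x1 << 4 → word 0x11
addr_hi:1 = 1 → 0x1 << 6 → word 0x51
kind:1 = 0 → 0x0 << 7 → word 0x51
word = 0x51 → little-endian bytes:
  [0]=0x51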